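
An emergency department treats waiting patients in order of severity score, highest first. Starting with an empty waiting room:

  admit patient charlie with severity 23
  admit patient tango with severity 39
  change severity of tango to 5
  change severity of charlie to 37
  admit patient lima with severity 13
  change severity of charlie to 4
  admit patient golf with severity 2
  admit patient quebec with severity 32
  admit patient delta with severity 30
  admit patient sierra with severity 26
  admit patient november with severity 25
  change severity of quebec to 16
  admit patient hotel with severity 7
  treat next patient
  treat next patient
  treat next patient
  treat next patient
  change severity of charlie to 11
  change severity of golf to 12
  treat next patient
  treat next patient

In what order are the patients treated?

delta, sierra, november, quebec, lima, golf

add charlie (severity 23) → {charlie:23}
add tango (severity 39) → {tango:39, charlie:23}
update tango to severity 5 → {charlie:23, tango:5}
update charlie to severity 37 → {charlie:37, tango:5}
add lima (severity 13) → {charlie:37, lima:13, tango:5}
update charlie to severity 4 → {lima:13, tango:5, charlie:4}
add golf (severity 2) → {lima:13, tango:5, charlie:4, golf:2}
add quebec (severity 32) → {quebec:32, lima:13, tango:5, charlie:4, golf:2}
add delta (severity 30) → {quebec:32, delta:30, lima:13, tango:5, charlie:4, golf:2}
add sierra (severity 26) → {quebec:32, delta:30, sierra:26, lima:13, tango:5, charlie:4, golf:2}
add november (severity 25) → {quebec:32, delta:30, sierra:26, november:25, lima:13, tango:5, charlie:4, golf:2}
update quebec to severity 16 → {delta:30, sierra:26, november:25, quebec:16, lima:13, tango:5, charlie:4, golf:2}
add hotel (severity 7) → {delta:30, sierra:26, november:25, quebec:16, lima:13, hotel:7, tango:5, charlie:4, golf:2}
treat next patient → delta; now {sierra:26, november:25, quebec:16, lima:13, hotel:7, tango:5, charlie:4, golf:2}
treat next patient → sierra; now {november:25, quebec:16, lima:13, hotel:7, tango:5, charlie:4, golf:2}
treat next patient → november; now {quebec:16, lima:13, hotel:7, tango:5, charlie:4, golf:2}
treat next patient → quebec; now {lima:13, hotel:7, tango:5, charlie:4, golf:2}
update charlie to severity 11 → {lima:13, charlie:11, hotel:7, tango:5, golf:2}
update golf to severity 12 → {lima:13, golf:12, charlie:11, hotel:7, tango:5}
treat next patient → lima; now {golf:12, charlie:11, hotel:7, tango:5}
treat next patient → golf; now {charlie:11, hotel:7, tango:5}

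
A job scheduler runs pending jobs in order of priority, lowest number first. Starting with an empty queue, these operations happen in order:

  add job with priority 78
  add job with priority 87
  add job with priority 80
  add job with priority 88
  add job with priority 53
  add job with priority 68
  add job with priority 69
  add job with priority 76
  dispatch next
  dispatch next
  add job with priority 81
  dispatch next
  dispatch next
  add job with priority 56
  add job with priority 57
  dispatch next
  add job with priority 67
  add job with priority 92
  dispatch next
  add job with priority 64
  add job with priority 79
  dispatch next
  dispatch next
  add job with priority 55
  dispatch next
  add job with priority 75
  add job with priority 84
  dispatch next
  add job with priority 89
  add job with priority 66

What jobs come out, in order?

insert 78 → {78}
insert 87 → {78, 87}
insert 80 → {78, 80, 87}
insert 88 → {78, 80, 87, 88}
insert 53 → {53, 78, 80, 87, 88}
insert 68 → {53, 68, 78, 80, 87, 88}
insert 69 → {53, 68, 69, 78, 80, 87, 88}
insert 76 → {53, 68, 69, 76, 78, 80, 87, 88}
dispatch next → 53; now {68, 69, 76, 78, 80, 87, 88}
dispatch next → 68; now {69, 76, 78, 80, 87, 88}
insert 81 → {69, 76, 78, 80, 81, 87, 88}
dispatch next → 69; now {76, 78, 80, 81, 87, 88}
dispatch next → 76; now {78, 80, 81, 87, 88}
insert 56 → {56, 78, 80, 81, 87, 88}
insert 57 → {56, 57, 78, 80, 81, 87, 88}
dispatch next → 56; now {57, 78, 80, 81, 87, 88}
insert 67 → {57, 67, 78, 80, 81, 87, 88}
insert 92 → {57, 67, 78, 80, 81, 87, 88, 92}
dispatch next → 57; now {67, 78, 80, 81, 87, 88, 92}
insert 64 → {64, 67, 78, 80, 81, 87, 88, 92}
insert 79 → {64, 67, 78, 79, 80, 81, 87, 88, 92}
dispatch next → 64; now {67, 78, 79, 80, 81, 87, 88, 92}
dispatch next → 67; now {78, 79, 80, 81, 87, 88, 92}
insert 55 → {55, 78, 79, 80, 81, 87, 88, 92}
dispatch next → 55; now {78, 79, 80, 81, 87, 88, 92}
insert 75 → {75, 78, 79, 80, 81, 87, 88, 92}
insert 84 → {75, 78, 79, 80, 81, 84, 87, 88, 92}
dispatch next → 75; now {78, 79, 80, 81, 84, 87, 88, 92}
insert 89 → {78, 79, 80, 81, 84, 87, 88, 89, 92}
insert 66 → {66, 78, 79, 80, 81, 84, 87, 88, 89, 92}

53 → 68 → 69 → 76 → 56 → 57 → 64 → 67 → 55 → 75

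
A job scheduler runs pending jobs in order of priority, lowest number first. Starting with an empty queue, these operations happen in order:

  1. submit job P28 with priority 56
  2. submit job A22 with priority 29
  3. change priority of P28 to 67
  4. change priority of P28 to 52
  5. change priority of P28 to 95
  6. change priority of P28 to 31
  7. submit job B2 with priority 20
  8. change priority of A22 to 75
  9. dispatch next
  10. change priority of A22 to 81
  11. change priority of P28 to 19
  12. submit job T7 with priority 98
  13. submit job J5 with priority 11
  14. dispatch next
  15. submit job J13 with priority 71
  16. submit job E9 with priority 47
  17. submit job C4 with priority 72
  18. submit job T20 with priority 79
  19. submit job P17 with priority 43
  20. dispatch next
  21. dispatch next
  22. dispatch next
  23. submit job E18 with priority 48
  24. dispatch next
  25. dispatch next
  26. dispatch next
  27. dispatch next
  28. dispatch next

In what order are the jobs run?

B2, J5, P28, P17, E9, E18, J13, C4, T20, A22

add P28 (priority 56) → {P28:56}
add A22 (priority 29) → {A22:29, P28:56}
update P28 to priority 67 → {A22:29, P28:67}
update P28 to priority 52 → {A22:29, P28:52}
update P28 to priority 95 → {A22:29, P28:95}
update P28 to priority 31 → {A22:29, P28:31}
add B2 (priority 20) → {B2:20, A22:29, P28:31}
update A22 to priority 75 → {B2:20, P28:31, A22:75}
dispatch next → B2; now {P28:31, A22:75}
update A22 to priority 81 → {P28:31, A22:81}
update P28 to priority 19 → {P28:19, A22:81}
add T7 (priority 98) → {P28:19, A22:81, T7:98}
add J5 (priority 11) → {J5:11, P28:19, A22:81, T7:98}
dispatch next → J5; now {P28:19, A22:81, T7:98}
add J13 (priority 71) → {P28:19, J13:71, A22:81, T7:98}
add E9 (priority 47) → {P28:19, E9:47, J13:71, A22:81, T7:98}
add C4 (priority 72) → {P28:19, E9:47, J13:71, C4:72, A22:81, T7:98}
add T20 (priority 79) → {P28:19, E9:47, J13:71, C4:72, T20:79, A22:81, T7:98}
add P17 (priority 43) → {P28:19, P17:43, E9:47, J13:71, C4:72, T20:79, A22:81, T7:98}
dispatch next → P28; now {P17:43, E9:47, J13:71, C4:72, T20:79, A22:81, T7:98}
dispatch next → P17; now {E9:47, J13:71, C4:72, T20:79, A22:81, T7:98}
dispatch next → E9; now {J13:71, C4:72, T20:79, A22:81, T7:98}
add E18 (priority 48) → {E18:48, J13:71, C4:72, T20:79, A22:81, T7:98}
dispatch next → E18; now {J13:71, C4:72, T20:79, A22:81, T7:98}
dispatch next → J13; now {C4:72, T20:79, A22:81, T7:98}
dispatch next → C4; now {T20:79, A22:81, T7:98}
dispatch next → T20; now {A22:81, T7:98}
dispatch next → A22; now {T7:98}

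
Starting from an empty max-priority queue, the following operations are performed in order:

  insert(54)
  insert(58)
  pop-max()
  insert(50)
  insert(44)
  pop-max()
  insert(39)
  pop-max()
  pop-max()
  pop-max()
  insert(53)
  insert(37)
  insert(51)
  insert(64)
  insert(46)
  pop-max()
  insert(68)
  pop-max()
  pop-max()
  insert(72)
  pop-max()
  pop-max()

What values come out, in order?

insert 54 → {54}
insert 58 → {58, 54}
pop-max → 58; now {54}
insert 50 → {54, 50}
insert 44 → {54, 50, 44}
pop-max → 54; now {50, 44}
insert 39 → {50, 44, 39}
pop-max → 50; now {44, 39}
pop-max → 44; now {39}
pop-max → 39; now {}
insert 53 → {53}
insert 37 → {53, 37}
insert 51 → {53, 51, 37}
insert 64 → {64, 53, 51, 37}
insert 46 → {64, 53, 51, 46, 37}
pop-max → 64; now {53, 51, 46, 37}
insert 68 → {68, 53, 51, 46, 37}
pop-max → 68; now {53, 51, 46, 37}
pop-max → 53; now {51, 46, 37}
insert 72 → {72, 51, 46, 37}
pop-max → 72; now {51, 46, 37}
pop-max → 51; now {46, 37}

58 → 54 → 50 → 44 → 39 → 64 → 68 → 53 → 72 → 51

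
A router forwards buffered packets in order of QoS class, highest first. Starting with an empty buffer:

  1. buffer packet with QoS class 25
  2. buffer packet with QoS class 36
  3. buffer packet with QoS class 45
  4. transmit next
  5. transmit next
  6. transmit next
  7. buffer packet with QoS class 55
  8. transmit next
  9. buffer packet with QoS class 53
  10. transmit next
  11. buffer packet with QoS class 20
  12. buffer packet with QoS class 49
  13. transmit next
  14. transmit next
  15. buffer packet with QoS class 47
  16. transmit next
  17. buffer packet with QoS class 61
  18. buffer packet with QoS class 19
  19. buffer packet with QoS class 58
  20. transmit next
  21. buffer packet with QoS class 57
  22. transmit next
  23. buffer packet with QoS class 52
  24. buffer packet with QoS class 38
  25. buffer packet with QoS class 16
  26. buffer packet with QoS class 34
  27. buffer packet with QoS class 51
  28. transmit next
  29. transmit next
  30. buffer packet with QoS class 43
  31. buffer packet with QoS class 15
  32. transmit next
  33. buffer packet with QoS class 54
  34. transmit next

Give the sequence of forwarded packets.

insert 25 → {25}
insert 36 → {36, 25}
insert 45 → {45, 36, 25}
transmit next → 45; now {36, 25}
transmit next → 36; now {25}
transmit next → 25; now {}
insert 55 → {55}
transmit next → 55; now {}
insert 53 → {53}
transmit next → 53; now {}
insert 20 → {20}
insert 49 → {49, 20}
transmit next → 49; now {20}
transmit next → 20; now {}
insert 47 → {47}
transmit next → 47; now {}
insert 61 → {61}
insert 19 → {61, 19}
insert 58 → {61, 58, 19}
transmit next → 61; now {58, 19}
insert 57 → {58, 57, 19}
transmit next → 58; now {57, 19}
insert 52 → {57, 52, 19}
insert 38 → {57, 52, 38, 19}
insert 16 → {57, 52, 38, 19, 16}
insert 34 → {57, 52, 38, 34, 19, 16}
insert 51 → {57, 52, 51, 38, 34, 19, 16}
transmit next → 57; now {52, 51, 38, 34, 19, 16}
transmit next → 52; now {51, 38, 34, 19, 16}
insert 43 → {51, 43, 38, 34, 19, 16}
insert 15 → {51, 43, 38, 34, 19, 16, 15}
transmit next → 51; now {43, 38, 34, 19, 16, 15}
insert 54 → {54, 43, 38, 34, 19, 16, 15}
transmit next → 54; now {43, 38, 34, 19, 16, 15}

[45, 36, 25, 55, 53, 49, 20, 47, 61, 58, 57, 52, 51, 54]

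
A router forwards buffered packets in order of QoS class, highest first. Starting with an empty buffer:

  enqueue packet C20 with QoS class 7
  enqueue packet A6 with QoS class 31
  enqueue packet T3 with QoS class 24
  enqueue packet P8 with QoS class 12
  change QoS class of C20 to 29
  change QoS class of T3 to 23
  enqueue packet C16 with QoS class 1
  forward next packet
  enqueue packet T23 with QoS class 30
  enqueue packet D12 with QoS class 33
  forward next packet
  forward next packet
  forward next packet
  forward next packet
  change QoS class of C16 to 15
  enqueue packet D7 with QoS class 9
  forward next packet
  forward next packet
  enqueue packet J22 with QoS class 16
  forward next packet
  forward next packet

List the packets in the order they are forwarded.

add C20 (QoS class 7) → {C20:7}
add A6 (QoS class 31) → {A6:31, C20:7}
add T3 (QoS class 24) → {A6:31, T3:24, C20:7}
add P8 (QoS class 12) → {A6:31, T3:24, P8:12, C20:7}
update C20 to QoS class 29 → {A6:31, C20:29, T3:24, P8:12}
update T3 to QoS class 23 → {A6:31, C20:29, T3:23, P8:12}
add C16 (QoS class 1) → {A6:31, C20:29, T3:23, P8:12, C16:1}
forward next packet → A6; now {C20:29, T3:23, P8:12, C16:1}
add T23 (QoS class 30) → {T23:30, C20:29, T3:23, P8:12, C16:1}
add D12 (QoS class 33) → {D12:33, T23:30, C20:29, T3:23, P8:12, C16:1}
forward next packet → D12; now {T23:30, C20:29, T3:23, P8:12, C16:1}
forward next packet → T23; now {C20:29, T3:23, P8:12, C16:1}
forward next packet → C20; now {T3:23, P8:12, C16:1}
forward next packet → T3; now {P8:12, C16:1}
update C16 to QoS class 15 → {C16:15, P8:12}
add D7 (QoS class 9) → {C16:15, P8:12, D7:9}
forward next packet → C16; now {P8:12, D7:9}
forward next packet → P8; now {D7:9}
add J22 (QoS class 16) → {J22:16, D7:9}
forward next packet → J22; now {D7:9}
forward next packet → D7; now {}

[A6, D12, T23, C20, T3, C16, P8, J22, D7]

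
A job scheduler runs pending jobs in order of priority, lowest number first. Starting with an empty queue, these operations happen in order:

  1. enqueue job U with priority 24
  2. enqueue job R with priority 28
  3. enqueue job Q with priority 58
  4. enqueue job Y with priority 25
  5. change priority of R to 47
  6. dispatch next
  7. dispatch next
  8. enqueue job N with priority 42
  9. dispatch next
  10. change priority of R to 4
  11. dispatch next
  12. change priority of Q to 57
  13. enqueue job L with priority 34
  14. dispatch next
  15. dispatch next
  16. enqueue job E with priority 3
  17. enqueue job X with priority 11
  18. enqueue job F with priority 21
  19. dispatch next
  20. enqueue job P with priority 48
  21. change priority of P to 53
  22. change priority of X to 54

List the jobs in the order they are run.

U, Y, N, R, L, Q, E

add U (priority 24) → {U:24}
add R (priority 28) → {U:24, R:28}
add Q (priority 58) → {U:24, R:28, Q:58}
add Y (priority 25) → {U:24, Y:25, R:28, Q:58}
update R to priority 47 → {U:24, Y:25, R:47, Q:58}
dispatch next → U; now {Y:25, R:47, Q:58}
dispatch next → Y; now {R:47, Q:58}
add N (priority 42) → {N:42, R:47, Q:58}
dispatch next → N; now {R:47, Q:58}
update R to priority 4 → {R:4, Q:58}
dispatch next → R; now {Q:58}
update Q to priority 57 → {Q:57}
add L (priority 34) → {L:34, Q:57}
dispatch next → L; now {Q:57}
dispatch next → Q; now {}
add E (priority 3) → {E:3}
add X (priority 11) → {E:3, X:11}
add F (priority 21) → {E:3, X:11, F:21}
dispatch next → E; now {X:11, F:21}
add P (priority 48) → {X:11, F:21, P:48}
update P to priority 53 → {X:11, F:21, P:53}
update X to priority 54 → {F:21, P:53, X:54}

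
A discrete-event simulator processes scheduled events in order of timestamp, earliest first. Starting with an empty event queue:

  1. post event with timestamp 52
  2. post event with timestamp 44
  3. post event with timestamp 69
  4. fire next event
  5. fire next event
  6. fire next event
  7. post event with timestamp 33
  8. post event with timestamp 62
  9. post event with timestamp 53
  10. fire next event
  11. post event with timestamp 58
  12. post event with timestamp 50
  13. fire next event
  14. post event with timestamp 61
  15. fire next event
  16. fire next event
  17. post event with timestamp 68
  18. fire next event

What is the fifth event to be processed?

50

insert 52 → {52}
insert 44 → {44, 52}
insert 69 → {44, 52, 69}
fire next event → 44; now {52, 69}
fire next event → 52; now {69}
fire next event → 69; now {}
insert 33 → {33}
insert 62 → {33, 62}
insert 53 → {33, 53, 62}
fire next event → 33; now {53, 62}
insert 58 → {53, 58, 62}
insert 50 → {50, 53, 58, 62}
fire next event → 50; now {53, 58, 62}
insert 61 → {53, 58, 61, 62}
fire next event → 53; now {58, 61, 62}
fire next event → 58; now {61, 62}
insert 68 → {61, 62, 68}
fire next event → 61; now {62, 68}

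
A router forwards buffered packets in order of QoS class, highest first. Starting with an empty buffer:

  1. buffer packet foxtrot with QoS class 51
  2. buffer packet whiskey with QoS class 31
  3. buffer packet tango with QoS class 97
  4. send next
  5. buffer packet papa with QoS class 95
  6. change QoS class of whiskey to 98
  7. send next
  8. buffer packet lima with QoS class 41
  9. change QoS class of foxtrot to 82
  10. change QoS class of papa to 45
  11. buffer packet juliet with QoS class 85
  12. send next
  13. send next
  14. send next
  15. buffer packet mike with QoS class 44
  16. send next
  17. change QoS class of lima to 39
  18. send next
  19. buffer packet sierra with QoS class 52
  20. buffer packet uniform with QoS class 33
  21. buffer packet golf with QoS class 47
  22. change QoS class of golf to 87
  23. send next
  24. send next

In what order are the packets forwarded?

[tango, whiskey, juliet, foxtrot, papa, mike, lima, golf, sierra]

add foxtrot (QoS class 51) → {foxtrot:51}
add whiskey (QoS class 31) → {foxtrot:51, whiskey:31}
add tango (QoS class 97) → {tango:97, foxtrot:51, whiskey:31}
send next → tango; now {foxtrot:51, whiskey:31}
add papa (QoS class 95) → {papa:95, foxtrot:51, whiskey:31}
update whiskey to QoS class 98 → {whiskey:98, papa:95, foxtrot:51}
send next → whiskey; now {papa:95, foxtrot:51}
add lima (QoS class 41) → {papa:95, foxtrot:51, lima:41}
update foxtrot to QoS class 82 → {papa:95, foxtrot:82, lima:41}
update papa to QoS class 45 → {foxtrot:82, papa:45, lima:41}
add juliet (QoS class 85) → {juliet:85, foxtrot:82, papa:45, lima:41}
send next → juliet; now {foxtrot:82, papa:45, lima:41}
send next → foxtrot; now {papa:45, lima:41}
send next → papa; now {lima:41}
add mike (QoS class 44) → {mike:44, lima:41}
send next → mike; now {lima:41}
update lima to QoS class 39 → {lima:39}
send next → lima; now {}
add sierra (QoS class 52) → {sierra:52}
add uniform (QoS class 33) → {sierra:52, uniform:33}
add golf (QoS class 47) → {sierra:52, golf:47, uniform:33}
update golf to QoS class 87 → {golf:87, sierra:52, uniform:33}
send next → golf; now {sierra:52, uniform:33}
send next → sierra; now {uniform:33}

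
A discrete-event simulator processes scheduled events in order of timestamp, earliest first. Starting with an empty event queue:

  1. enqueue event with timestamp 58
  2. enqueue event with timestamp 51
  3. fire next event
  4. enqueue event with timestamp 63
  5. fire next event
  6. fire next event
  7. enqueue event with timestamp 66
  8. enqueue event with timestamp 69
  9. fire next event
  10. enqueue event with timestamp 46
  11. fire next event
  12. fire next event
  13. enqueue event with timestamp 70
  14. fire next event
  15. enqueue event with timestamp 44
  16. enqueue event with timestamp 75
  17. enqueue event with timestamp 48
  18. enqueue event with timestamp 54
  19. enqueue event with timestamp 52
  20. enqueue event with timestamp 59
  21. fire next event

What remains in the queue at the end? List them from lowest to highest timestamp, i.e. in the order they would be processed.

insert 58 → {58}
insert 51 → {51, 58}
fire next event → 51; now {58}
insert 63 → {58, 63}
fire next event → 58; now {63}
fire next event → 63; now {}
insert 66 → {66}
insert 69 → {66, 69}
fire next event → 66; now {69}
insert 46 → {46, 69}
fire next event → 46; now {69}
fire next event → 69; now {}
insert 70 → {70}
fire next event → 70; now {}
insert 44 → {44}
insert 75 → {44, 75}
insert 48 → {44, 48, 75}
insert 54 → {44, 48, 54, 75}
insert 52 → {44, 48, 52, 54, 75}
insert 59 → {44, 48, 52, 54, 59, 75}
fire next event → 44; now {48, 52, 54, 59, 75}

[48, 52, 54, 59, 75]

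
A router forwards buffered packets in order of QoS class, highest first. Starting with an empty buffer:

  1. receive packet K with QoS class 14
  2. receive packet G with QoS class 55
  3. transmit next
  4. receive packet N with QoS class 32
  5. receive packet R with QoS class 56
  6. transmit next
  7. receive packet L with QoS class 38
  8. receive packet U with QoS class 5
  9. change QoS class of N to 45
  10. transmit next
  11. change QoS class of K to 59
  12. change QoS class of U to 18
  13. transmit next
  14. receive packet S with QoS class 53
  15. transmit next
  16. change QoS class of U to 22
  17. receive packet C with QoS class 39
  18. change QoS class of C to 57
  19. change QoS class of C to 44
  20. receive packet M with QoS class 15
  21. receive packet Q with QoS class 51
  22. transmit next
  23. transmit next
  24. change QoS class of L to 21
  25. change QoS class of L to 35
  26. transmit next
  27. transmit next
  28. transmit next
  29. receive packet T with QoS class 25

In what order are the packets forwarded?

G → R → N → K → S → Q → C → L → U → M

add K (QoS class 14) → {K:14}
add G (QoS class 55) → {G:55, K:14}
transmit next → G; now {K:14}
add N (QoS class 32) → {N:32, K:14}
add R (QoS class 56) → {R:56, N:32, K:14}
transmit next → R; now {N:32, K:14}
add L (QoS class 38) → {L:38, N:32, K:14}
add U (QoS class 5) → {L:38, N:32, K:14, U:5}
update N to QoS class 45 → {N:45, L:38, K:14, U:5}
transmit next → N; now {L:38, K:14, U:5}
update K to QoS class 59 → {K:59, L:38, U:5}
update U to QoS class 18 → {K:59, L:38, U:18}
transmit next → K; now {L:38, U:18}
add S (QoS class 53) → {S:53, L:38, U:18}
transmit next → S; now {L:38, U:18}
update U to QoS class 22 → {L:38, U:22}
add C (QoS class 39) → {C:39, L:38, U:22}
update C to QoS class 57 → {C:57, L:38, U:22}
update C to QoS class 44 → {C:44, L:38, U:22}
add M (QoS class 15) → {C:44, L:38, U:22, M:15}
add Q (QoS class 51) → {Q:51, C:44, L:38, U:22, M:15}
transmit next → Q; now {C:44, L:38, U:22, M:15}
transmit next → C; now {L:38, U:22, M:15}
update L to QoS class 21 → {U:22, L:21, M:15}
update L to QoS class 35 → {L:35, U:22, M:15}
transmit next → L; now {U:22, M:15}
transmit next → U; now {M:15}
transmit next → M; now {}
add T (QoS class 25) → {T:25}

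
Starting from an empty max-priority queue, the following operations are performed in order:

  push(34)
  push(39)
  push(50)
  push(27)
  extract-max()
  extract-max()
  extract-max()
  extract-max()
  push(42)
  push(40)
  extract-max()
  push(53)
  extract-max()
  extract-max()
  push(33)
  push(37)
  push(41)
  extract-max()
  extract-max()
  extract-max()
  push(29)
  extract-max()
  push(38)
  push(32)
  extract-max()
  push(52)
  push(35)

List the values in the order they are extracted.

50 → 39 → 34 → 27 → 42 → 53 → 40 → 41 → 37 → 33 → 29 → 38

insert 34 → {34}
insert 39 → {39, 34}
insert 50 → {50, 39, 34}
insert 27 → {50, 39, 34, 27}
extract-max → 50; now {39, 34, 27}
extract-max → 39; now {34, 27}
extract-max → 34; now {27}
extract-max → 27; now {}
insert 42 → {42}
insert 40 → {42, 40}
extract-max → 42; now {40}
insert 53 → {53, 40}
extract-max → 53; now {40}
extract-max → 40; now {}
insert 33 → {33}
insert 37 → {37, 33}
insert 41 → {41, 37, 33}
extract-max → 41; now {37, 33}
extract-max → 37; now {33}
extract-max → 33; now {}
insert 29 → {29}
extract-max → 29; now {}
insert 38 → {38}
insert 32 → {38, 32}
extract-max → 38; now {32}
insert 52 → {52, 32}
insert 35 → {52, 35, 32}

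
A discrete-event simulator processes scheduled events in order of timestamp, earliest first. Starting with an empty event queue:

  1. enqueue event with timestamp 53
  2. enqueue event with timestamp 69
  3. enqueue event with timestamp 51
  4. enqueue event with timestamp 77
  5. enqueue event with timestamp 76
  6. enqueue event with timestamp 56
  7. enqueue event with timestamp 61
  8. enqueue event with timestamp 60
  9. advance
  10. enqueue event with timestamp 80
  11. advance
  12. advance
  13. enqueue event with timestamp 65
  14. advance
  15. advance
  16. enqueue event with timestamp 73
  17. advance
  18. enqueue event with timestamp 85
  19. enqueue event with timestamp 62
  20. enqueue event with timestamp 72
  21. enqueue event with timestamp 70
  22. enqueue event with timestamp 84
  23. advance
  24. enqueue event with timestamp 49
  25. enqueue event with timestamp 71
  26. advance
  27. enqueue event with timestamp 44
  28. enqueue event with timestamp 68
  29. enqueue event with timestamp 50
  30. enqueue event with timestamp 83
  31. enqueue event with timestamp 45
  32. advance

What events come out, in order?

insert 53 → {53}
insert 69 → {53, 69}
insert 51 → {51, 53, 69}
insert 77 → {51, 53, 69, 77}
insert 76 → {51, 53, 69, 76, 77}
insert 56 → {51, 53, 56, 69, 76, 77}
insert 61 → {51, 53, 56, 61, 69, 76, 77}
insert 60 → {51, 53, 56, 60, 61, 69, 76, 77}
advance → 51; now {53, 56, 60, 61, 69, 76, 77}
insert 80 → {53, 56, 60, 61, 69, 76, 77, 80}
advance → 53; now {56, 60, 61, 69, 76, 77, 80}
advance → 56; now {60, 61, 69, 76, 77, 80}
insert 65 → {60, 61, 65, 69, 76, 77, 80}
advance → 60; now {61, 65, 69, 76, 77, 80}
advance → 61; now {65, 69, 76, 77, 80}
insert 73 → {65, 69, 73, 76, 77, 80}
advance → 65; now {69, 73, 76, 77, 80}
insert 85 → {69, 73, 76, 77, 80, 85}
insert 62 → {62, 69, 73, 76, 77, 80, 85}
insert 72 → {62, 69, 72, 73, 76, 77, 80, 85}
insert 70 → {62, 69, 70, 72, 73, 76, 77, 80, 85}
insert 84 → {62, 69, 70, 72, 73, 76, 77, 80, 84, 85}
advance → 62; now {69, 70, 72, 73, 76, 77, 80, 84, 85}
insert 49 → {49, 69, 70, 72, 73, 76, 77, 80, 84, 85}
insert 71 → {49, 69, 70, 71, 72, 73, 76, 77, 80, 84, 85}
advance → 49; now {69, 70, 71, 72, 73, 76, 77, 80, 84, 85}
insert 44 → {44, 69, 70, 71, 72, 73, 76, 77, 80, 84, 85}
insert 68 → {44, 68, 69, 70, 71, 72, 73, 76, 77, 80, 84, 85}
insert 50 → {44, 50, 68, 69, 70, 71, 72, 73, 76, 77, 80, 84, 85}
insert 83 → {44, 50, 68, 69, 70, 71, 72, 73, 76, 77, 80, 83, 84, 85}
insert 45 → {44, 45, 50, 68, 69, 70, 71, 72, 73, 76, 77, 80, 83, 84, 85}
advance → 44; now {45, 50, 68, 69, 70, 71, 72, 73, 76, 77, 80, 83, 84, 85}

[51, 53, 56, 60, 61, 65, 62, 49, 44]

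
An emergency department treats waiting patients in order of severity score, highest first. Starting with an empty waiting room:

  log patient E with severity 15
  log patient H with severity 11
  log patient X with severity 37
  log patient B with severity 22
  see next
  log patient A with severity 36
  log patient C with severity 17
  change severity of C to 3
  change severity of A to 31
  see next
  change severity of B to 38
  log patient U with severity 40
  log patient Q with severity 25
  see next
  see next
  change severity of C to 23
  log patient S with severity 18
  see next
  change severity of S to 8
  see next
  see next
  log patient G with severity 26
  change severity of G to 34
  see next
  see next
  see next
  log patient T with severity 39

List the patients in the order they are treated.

[X, A, U, B, Q, C, E, G, H, S]

add E (severity 15) → {E:15}
add H (severity 11) → {E:15, H:11}
add X (severity 37) → {X:37, E:15, H:11}
add B (severity 22) → {X:37, B:22, E:15, H:11}
see next → X; now {B:22, E:15, H:11}
add A (severity 36) → {A:36, B:22, E:15, H:11}
add C (severity 17) → {A:36, B:22, C:17, E:15, H:11}
update C to severity 3 → {A:36, B:22, E:15, H:11, C:3}
update A to severity 31 → {A:31, B:22, E:15, H:11, C:3}
see next → A; now {B:22, E:15, H:11, C:3}
update B to severity 38 → {B:38, E:15, H:11, C:3}
add U (severity 40) → {U:40, B:38, E:15, H:11, C:3}
add Q (severity 25) → {U:40, B:38, Q:25, E:15, H:11, C:3}
see next → U; now {B:38, Q:25, E:15, H:11, C:3}
see next → B; now {Q:25, E:15, H:11, C:3}
update C to severity 23 → {Q:25, C:23, E:15, H:11}
add S (severity 18) → {Q:25, C:23, S:18, E:15, H:11}
see next → Q; now {C:23, S:18, E:15, H:11}
update S to severity 8 → {C:23, E:15, H:11, S:8}
see next → C; now {E:15, H:11, S:8}
see next → E; now {H:11, S:8}
add G (severity 26) → {G:26, H:11, S:8}
update G to severity 34 → {G:34, H:11, S:8}
see next → G; now {H:11, S:8}
see next → H; now {S:8}
see next → S; now {}
add T (severity 39) → {T:39}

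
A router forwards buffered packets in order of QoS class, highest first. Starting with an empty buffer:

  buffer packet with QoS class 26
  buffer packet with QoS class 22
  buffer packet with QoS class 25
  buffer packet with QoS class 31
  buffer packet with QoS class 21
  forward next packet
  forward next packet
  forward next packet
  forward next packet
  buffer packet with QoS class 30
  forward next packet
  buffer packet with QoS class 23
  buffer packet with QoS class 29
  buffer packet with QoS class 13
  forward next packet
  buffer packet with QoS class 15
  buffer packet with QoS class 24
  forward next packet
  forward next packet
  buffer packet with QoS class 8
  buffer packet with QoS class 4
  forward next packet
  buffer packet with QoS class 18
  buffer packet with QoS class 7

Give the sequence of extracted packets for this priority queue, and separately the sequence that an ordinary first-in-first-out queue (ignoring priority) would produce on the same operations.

priority queue: 31 → 26 → 25 → 22 → 30 → 29 → 24 → 23 → 21; FIFO queue: 26, 22, 25, 31, 21, 30, 23, 29, 13

insert 26 → {26}
insert 22 → {26, 22}
insert 25 → {26, 25, 22}
insert 31 → {31, 26, 25, 22}
insert 21 → {31, 26, 25, 22, 21}
forward next packet → 31; now {26, 25, 22, 21}
forward next packet → 26; now {25, 22, 21}
forward next packet → 25; now {22, 21}
forward next packet → 22; now {21}
insert 30 → {30, 21}
forward next packet → 30; now {21}
insert 23 → {23, 21}
insert 29 → {29, 23, 21}
insert 13 → {29, 23, 21, 13}
forward next packet → 29; now {23, 21, 13}
insert 15 → {23, 21, 15, 13}
insert 24 → {24, 23, 21, 15, 13}
forward next packet → 24; now {23, 21, 15, 13}
forward next packet → 23; now {21, 15, 13}
insert 8 → {21, 15, 13, 8}
insert 4 → {21, 15, 13, 8, 4}
forward next packet → 21; now {15, 13, 8, 4}
insert 18 → {18, 15, 13, 8, 4}
insert 7 → {18, 15, 13, 8, 7, 4}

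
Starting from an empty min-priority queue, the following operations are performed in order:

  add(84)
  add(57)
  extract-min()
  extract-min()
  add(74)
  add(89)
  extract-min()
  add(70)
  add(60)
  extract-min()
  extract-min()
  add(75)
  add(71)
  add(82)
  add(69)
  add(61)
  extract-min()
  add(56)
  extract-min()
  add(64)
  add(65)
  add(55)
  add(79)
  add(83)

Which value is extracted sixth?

insert 84 → {84}
insert 57 → {57, 84}
extract-min → 57; now {84}
extract-min → 84; now {}
insert 74 → {74}
insert 89 → {74, 89}
extract-min → 74; now {89}
insert 70 → {70, 89}
insert 60 → {60, 70, 89}
extract-min → 60; now {70, 89}
extract-min → 70; now {89}
insert 75 → {75, 89}
insert 71 → {71, 75, 89}
insert 82 → {71, 75, 82, 89}
insert 69 → {69, 71, 75, 82, 89}
insert 61 → {61, 69, 71, 75, 82, 89}
extract-min → 61; now {69, 71, 75, 82, 89}
insert 56 → {56, 69, 71, 75, 82, 89}
extract-min → 56; now {69, 71, 75, 82, 89}
insert 64 → {64, 69, 71, 75, 82, 89}
insert 65 → {64, 65, 69, 71, 75, 82, 89}
insert 55 → {55, 64, 65, 69, 71, 75, 82, 89}
insert 79 → {55, 64, 65, 69, 71, 75, 79, 82, 89}
insert 83 → {55, 64, 65, 69, 71, 75, 79, 82, 83, 89}

61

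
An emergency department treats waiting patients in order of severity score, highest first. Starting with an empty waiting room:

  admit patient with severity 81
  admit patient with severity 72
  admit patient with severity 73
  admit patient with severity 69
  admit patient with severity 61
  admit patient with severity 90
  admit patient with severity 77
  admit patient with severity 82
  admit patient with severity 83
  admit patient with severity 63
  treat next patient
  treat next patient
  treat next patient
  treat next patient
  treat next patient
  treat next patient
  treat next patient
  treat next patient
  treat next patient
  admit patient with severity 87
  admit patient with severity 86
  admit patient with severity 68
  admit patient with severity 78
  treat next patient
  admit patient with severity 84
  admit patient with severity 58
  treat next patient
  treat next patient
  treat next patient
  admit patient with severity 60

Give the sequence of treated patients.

90, 83, 82, 81, 77, 73, 72, 69, 63, 87, 86, 84, 78

insert 81 → {81}
insert 72 → {81, 72}
insert 73 → {81, 73, 72}
insert 69 → {81, 73, 72, 69}
insert 61 → {81, 73, 72, 69, 61}
insert 90 → {90, 81, 73, 72, 69, 61}
insert 77 → {90, 81, 77, 73, 72, 69, 61}
insert 82 → {90, 82, 81, 77, 73, 72, 69, 61}
insert 83 → {90, 83, 82, 81, 77, 73, 72, 69, 61}
insert 63 → {90, 83, 82, 81, 77, 73, 72, 69, 63, 61}
treat next patient → 90; now {83, 82, 81, 77, 73, 72, 69, 63, 61}
treat next patient → 83; now {82, 81, 77, 73, 72, 69, 63, 61}
treat next patient → 82; now {81, 77, 73, 72, 69, 63, 61}
treat next patient → 81; now {77, 73, 72, 69, 63, 61}
treat next patient → 77; now {73, 72, 69, 63, 61}
treat next patient → 73; now {72, 69, 63, 61}
treat next patient → 72; now {69, 63, 61}
treat next patient → 69; now {63, 61}
treat next patient → 63; now {61}
insert 87 → {87, 61}
insert 86 → {87, 86, 61}
insert 68 → {87, 86, 68, 61}
insert 78 → {87, 86, 78, 68, 61}
treat next patient → 87; now {86, 78, 68, 61}
insert 84 → {86, 84, 78, 68, 61}
insert 58 → {86, 84, 78, 68, 61, 58}
treat next patient → 86; now {84, 78, 68, 61, 58}
treat next patient → 84; now {78, 68, 61, 58}
treat next patient → 78; now {68, 61, 58}
insert 60 → {68, 61, 60, 58}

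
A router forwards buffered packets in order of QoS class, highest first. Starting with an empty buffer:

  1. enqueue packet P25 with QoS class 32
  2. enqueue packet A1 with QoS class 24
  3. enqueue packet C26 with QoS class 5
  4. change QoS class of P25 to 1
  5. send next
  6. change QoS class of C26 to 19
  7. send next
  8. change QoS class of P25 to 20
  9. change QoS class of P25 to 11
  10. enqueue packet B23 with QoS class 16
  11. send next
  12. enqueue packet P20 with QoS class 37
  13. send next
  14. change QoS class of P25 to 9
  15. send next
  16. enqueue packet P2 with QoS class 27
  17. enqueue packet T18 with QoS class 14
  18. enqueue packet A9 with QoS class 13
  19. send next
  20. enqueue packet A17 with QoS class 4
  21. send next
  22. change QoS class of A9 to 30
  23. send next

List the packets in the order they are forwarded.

A1 → C26 → B23 → P20 → P25 → P2 → T18 → A9

add P25 (QoS class 32) → {P25:32}
add A1 (QoS class 24) → {P25:32, A1:24}
add C26 (QoS class 5) → {P25:32, A1:24, C26:5}
update P25 to QoS class 1 → {A1:24, C26:5, P25:1}
send next → A1; now {C26:5, P25:1}
update C26 to QoS class 19 → {C26:19, P25:1}
send next → C26; now {P25:1}
update P25 to QoS class 20 → {P25:20}
update P25 to QoS class 11 → {P25:11}
add B23 (QoS class 16) → {B23:16, P25:11}
send next → B23; now {P25:11}
add P20 (QoS class 37) → {P20:37, P25:11}
send next → P20; now {P25:11}
update P25 to QoS class 9 → {P25:9}
send next → P25; now {}
add P2 (QoS class 27) → {P2:27}
add T18 (QoS class 14) → {P2:27, T18:14}
add A9 (QoS class 13) → {P2:27, T18:14, A9:13}
send next → P2; now {T18:14, A9:13}
add A17 (QoS class 4) → {T18:14, A9:13, A17:4}
send next → T18; now {A9:13, A17:4}
update A9 to QoS class 30 → {A9:30, A17:4}
send next → A9; now {A17:4}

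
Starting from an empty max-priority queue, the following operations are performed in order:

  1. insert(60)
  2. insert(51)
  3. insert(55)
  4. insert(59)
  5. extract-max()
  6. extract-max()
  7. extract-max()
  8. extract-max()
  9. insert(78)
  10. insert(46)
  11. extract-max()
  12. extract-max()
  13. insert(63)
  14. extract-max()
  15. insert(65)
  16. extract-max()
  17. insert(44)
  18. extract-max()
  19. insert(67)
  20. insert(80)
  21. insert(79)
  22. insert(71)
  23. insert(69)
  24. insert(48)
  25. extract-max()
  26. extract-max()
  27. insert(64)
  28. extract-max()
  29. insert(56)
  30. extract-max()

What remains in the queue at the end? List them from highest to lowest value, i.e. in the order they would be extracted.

67 → 64 → 56 → 48

insert 60 → {60}
insert 51 → {60, 51}
insert 55 → {60, 55, 51}
insert 59 → {60, 59, 55, 51}
extract-max → 60; now {59, 55, 51}
extract-max → 59; now {55, 51}
extract-max → 55; now {51}
extract-max → 51; now {}
insert 78 → {78}
insert 46 → {78, 46}
extract-max → 78; now {46}
extract-max → 46; now {}
insert 63 → {63}
extract-max → 63; now {}
insert 65 → {65}
extract-max → 65; now {}
insert 44 → {44}
extract-max → 44; now {}
insert 67 → {67}
insert 80 → {80, 67}
insert 79 → {80, 79, 67}
insert 71 → {80, 79, 71, 67}
insert 69 → {80, 79, 71, 69, 67}
insert 48 → {80, 79, 71, 69, 67, 48}
extract-max → 80; now {79, 71, 69, 67, 48}
extract-max → 79; now {71, 69, 67, 48}
insert 64 → {71, 69, 67, 64, 48}
extract-max → 71; now {69, 67, 64, 48}
insert 56 → {69, 67, 64, 56, 48}
extract-max → 69; now {67, 64, 56, 48}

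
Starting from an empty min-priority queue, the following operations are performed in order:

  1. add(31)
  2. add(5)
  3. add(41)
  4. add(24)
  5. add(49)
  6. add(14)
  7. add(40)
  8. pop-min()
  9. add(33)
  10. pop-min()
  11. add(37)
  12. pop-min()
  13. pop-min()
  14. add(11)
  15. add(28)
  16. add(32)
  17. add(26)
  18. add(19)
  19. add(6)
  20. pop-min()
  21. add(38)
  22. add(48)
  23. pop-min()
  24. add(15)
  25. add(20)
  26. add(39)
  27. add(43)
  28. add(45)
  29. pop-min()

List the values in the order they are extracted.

5, 14, 24, 31, 6, 11, 15

insert 31 → {31}
insert 5 → {5, 31}
insert 41 → {5, 31, 41}
insert 24 → {5, 24, 31, 41}
insert 49 → {5, 24, 31, 41, 49}
insert 14 → {5, 14, 24, 31, 41, 49}
insert 40 → {5, 14, 24, 31, 40, 41, 49}
pop-min → 5; now {14, 24, 31, 40, 41, 49}
insert 33 → {14, 24, 31, 33, 40, 41, 49}
pop-min → 14; now {24, 31, 33, 40, 41, 49}
insert 37 → {24, 31, 33, 37, 40, 41, 49}
pop-min → 24; now {31, 33, 37, 40, 41, 49}
pop-min → 31; now {33, 37, 40, 41, 49}
insert 11 → {11, 33, 37, 40, 41, 49}
insert 28 → {11, 28, 33, 37, 40, 41, 49}
insert 32 → {11, 28, 32, 33, 37, 40, 41, 49}
insert 26 → {11, 26, 28, 32, 33, 37, 40, 41, 49}
insert 19 → {11, 19, 26, 28, 32, 33, 37, 40, 41, 49}
insert 6 → {6, 11, 19, 26, 28, 32, 33, 37, 40, 41, 49}
pop-min → 6; now {11, 19, 26, 28, 32, 33, 37, 40, 41, 49}
insert 38 → {11, 19, 26, 28, 32, 33, 37, 38, 40, 41, 49}
insert 48 → {11, 19, 26, 28, 32, 33, 37, 38, 40, 41, 48, 49}
pop-min → 11; now {19, 26, 28, 32, 33, 37, 38, 40, 41, 48, 49}
insert 15 → {15, 19, 26, 28, 32, 33, 37, 38, 40, 41, 48, 49}
insert 20 → {15, 19, 20, 26, 28, 32, 33, 37, 38, 40, 41, 48, 49}
insert 39 → {15, 19, 20, 26, 28, 32, 33, 37, 38, 39, 40, 41, 48, 49}
insert 43 → {15, 19, 20, 26, 28, 32, 33, 37, 38, 39, 40, 41, 43, 48, 49}
insert 45 → {15, 19, 20, 26, 28, 32, 33, 37, 38, 39, 40, 41, 43, 45, 48, 49}
pop-min → 15; now {19, 20, 26, 28, 32, 33, 37, 38, 39, 40, 41, 43, 45, 48, 49}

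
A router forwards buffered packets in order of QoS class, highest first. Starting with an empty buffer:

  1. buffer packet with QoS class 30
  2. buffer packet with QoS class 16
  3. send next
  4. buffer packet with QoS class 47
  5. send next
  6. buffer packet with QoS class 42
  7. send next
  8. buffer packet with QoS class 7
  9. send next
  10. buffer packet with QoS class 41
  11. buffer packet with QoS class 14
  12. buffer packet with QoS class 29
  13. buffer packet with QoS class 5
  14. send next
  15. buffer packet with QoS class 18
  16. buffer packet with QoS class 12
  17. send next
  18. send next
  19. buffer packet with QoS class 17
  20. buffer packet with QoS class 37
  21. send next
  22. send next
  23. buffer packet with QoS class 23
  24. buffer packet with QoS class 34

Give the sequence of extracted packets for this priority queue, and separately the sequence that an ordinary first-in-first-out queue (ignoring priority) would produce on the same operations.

insert 30 → {30}
insert 16 → {30, 16}
send next → 30; now {16}
insert 47 → {47, 16}
send next → 47; now {16}
insert 42 → {42, 16}
send next → 42; now {16}
insert 7 → {16, 7}
send next → 16; now {7}
insert 41 → {41, 7}
insert 14 → {41, 14, 7}
insert 29 → {41, 29, 14, 7}
insert 5 → {41, 29, 14, 7, 5}
send next → 41; now {29, 14, 7, 5}
insert 18 → {29, 18, 14, 7, 5}
insert 12 → {29, 18, 14, 12, 7, 5}
send next → 29; now {18, 14, 12, 7, 5}
send next → 18; now {14, 12, 7, 5}
insert 17 → {17, 14, 12, 7, 5}
insert 37 → {37, 17, 14, 12, 7, 5}
send next → 37; now {17, 14, 12, 7, 5}
send next → 17; now {14, 12, 7, 5}
insert 23 → {23, 14, 12, 7, 5}
insert 34 → {34, 23, 14, 12, 7, 5}

priority queue: 30 → 47 → 42 → 16 → 41 → 29 → 18 → 37 → 17; FIFO queue: [30, 16, 47, 42, 7, 41, 14, 29, 5]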